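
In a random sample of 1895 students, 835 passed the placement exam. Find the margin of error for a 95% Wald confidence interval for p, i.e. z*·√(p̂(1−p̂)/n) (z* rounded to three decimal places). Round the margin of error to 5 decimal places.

ME = 0.02235

The sample proportion is 835/1895 = 0.44063.
SE(p̂) = √(0.44063·0.55937/1895) = 0.011405.
For 95% confidence, z* = 1.960.
ME = 1.960·0.011405 = 0.02235.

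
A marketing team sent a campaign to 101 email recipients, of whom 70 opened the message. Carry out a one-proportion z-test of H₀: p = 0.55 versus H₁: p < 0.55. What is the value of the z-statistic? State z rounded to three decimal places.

p̂ = 70/101 = 0.69307.
Under H₀, SE = √(p₀(1−p₀)/n) = √(0.55·0.45/101) = √0.002450495 = 0.049502.
Test statistic: z = 0.14307/0.049502 = 2.890.

z = 2.890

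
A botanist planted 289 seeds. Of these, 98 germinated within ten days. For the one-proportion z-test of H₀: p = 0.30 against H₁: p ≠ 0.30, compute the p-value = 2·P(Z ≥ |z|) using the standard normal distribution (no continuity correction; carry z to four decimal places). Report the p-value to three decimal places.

p-value = 0.147

With x = 98 successes in n = 289, p̂ = 0.33910.
SE₀ = √(0.30·0.70/289) = 0.026956.
z = (p̂ − p₀)/SE = (98/289 − 0.30)/0.026956 ≈ 1.4505.
From the standard normal, 2·P(Z ≥ |z|) = 0.147.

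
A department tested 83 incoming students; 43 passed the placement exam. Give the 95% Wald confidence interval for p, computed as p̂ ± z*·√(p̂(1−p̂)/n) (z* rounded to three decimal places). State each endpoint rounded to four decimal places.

(0.4106, 0.6256)

Sample proportion p̂ = 43/83 = 0.51807.
Standard error of p̂: √(0.249673/83) = √0.003008113 = 0.054846.
z* = 1.960 at the 95% level.
Margin of error: 1.960 × 0.054846 = 0.10750.
CI: 0.51807 ± 0.10750 = (0.4106, 0.6256).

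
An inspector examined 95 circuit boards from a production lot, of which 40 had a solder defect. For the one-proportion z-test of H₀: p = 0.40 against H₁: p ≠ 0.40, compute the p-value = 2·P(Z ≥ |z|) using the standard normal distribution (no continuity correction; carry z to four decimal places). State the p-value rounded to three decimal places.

p-value = 0.675

The sample proportion is 40/95 = 0.42105.
SE₀ = √(0.40·0.60/95) = 0.050262.
z = (p̂ − p₀)/SE = (40/95 − 0.40)/0.050262 ≈ 0.4189.
p-value = 2·P(Z ≥ |z|) with z = 0.4189 → 0.675.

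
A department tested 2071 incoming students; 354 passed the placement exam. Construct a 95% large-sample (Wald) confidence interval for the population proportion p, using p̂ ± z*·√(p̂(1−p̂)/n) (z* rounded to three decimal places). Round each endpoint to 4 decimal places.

(0.1547, 0.1871)

With x = 354 successes in n = 2071, p̂ = 0.17093.
SE(p̂) = √(0.17093·0.82907/2071) = 0.008272.
The 95% critical value is z* = 1.960.
Margin of error: 1.960 × 0.008272 = 0.01621.
Interval: 0.17093 ± 0.01621 → (0.1547, 0.1871).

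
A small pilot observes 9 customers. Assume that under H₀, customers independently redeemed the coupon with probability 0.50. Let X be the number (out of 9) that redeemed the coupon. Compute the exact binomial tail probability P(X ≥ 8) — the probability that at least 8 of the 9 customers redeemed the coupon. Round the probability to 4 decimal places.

P = 0.0195

X is binomial with n = 9 and p = 0.50.
P(X ≥ 8) = C(9,8)·0.50^8·0.50^1 + C(9,9)·0.50^9·0.50^0.
= 0.017578 + 0.001953 = 0.0195.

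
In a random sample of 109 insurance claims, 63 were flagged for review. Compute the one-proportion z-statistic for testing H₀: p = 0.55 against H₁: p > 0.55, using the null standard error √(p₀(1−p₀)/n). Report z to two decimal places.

z = 0.59

The sample proportion is 63/109 = 0.57798.
Under H₀, SE = √(p₀(1−p₀)/n) = √(0.55·0.45/109) = √0.002270642 = 0.047651.
z = (p̂ − p₀)/SE = (0.57798 − 0.55)/0.047651 = 0.59.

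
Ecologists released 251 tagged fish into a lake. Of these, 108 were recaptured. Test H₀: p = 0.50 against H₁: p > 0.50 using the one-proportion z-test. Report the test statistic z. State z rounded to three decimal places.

z = -2.209

The sample proportion is 108/251 = 0.43028.
Under H₀, SE = √(p₀(1−p₀)/n) = √(0.50·0.50/251) = √0.000996016 = 0.031560.
z = (0.43028 − 0.50)/0.031560 = -0.06972/0.031560 = -2.209.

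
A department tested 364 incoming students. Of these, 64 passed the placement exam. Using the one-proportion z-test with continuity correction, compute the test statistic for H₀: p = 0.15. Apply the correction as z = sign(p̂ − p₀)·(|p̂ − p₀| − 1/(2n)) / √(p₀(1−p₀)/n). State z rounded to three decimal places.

With x = 64 successes in n = 364, p̂ = 0.17582. p̂ − p₀ = 0.025824.
1/(2n) = 0.001374.
Corrected numerator: |0.025824| − 0.001374 = 0.024450.
SE₀ = √(0.15·0.85/364) = 0.018716.
z = (+)0.024450/0.018716 = 1.306.

z = 1.306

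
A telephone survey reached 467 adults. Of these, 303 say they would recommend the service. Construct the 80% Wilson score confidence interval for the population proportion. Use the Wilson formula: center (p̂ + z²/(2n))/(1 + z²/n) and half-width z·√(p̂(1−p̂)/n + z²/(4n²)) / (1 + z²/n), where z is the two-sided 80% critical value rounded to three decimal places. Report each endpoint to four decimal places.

p̂ = 303/467 = 0.64882; z = 1.282, so z² = 1.643524.
1 + z²/n = 1.003519.
Center = (0.64882 + 0.001760)/1.003519 = 0.64830.
Radicand: p̂(1−p̂)/n + z²/(4n²) = 0.000487906 + 0.000001884 = 0.000489790.
Half-width = 1.282·√0.000489790/1.003519 = 0.02827.
Interval: 0.64830 ± 0.02827 → (0.6200, 0.6766).

(0.6200, 0.6766)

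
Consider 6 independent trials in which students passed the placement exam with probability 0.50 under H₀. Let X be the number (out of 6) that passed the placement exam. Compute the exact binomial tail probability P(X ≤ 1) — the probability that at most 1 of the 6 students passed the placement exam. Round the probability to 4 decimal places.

X is binomial with n = 6 and p = 0.50.
P(X ≤ 1) = C(6,0)·0.50^0·0.50^6 + C(6,1)·0.50^1·0.50^5.
= 0.015625 + 0.093750 = 0.1094.

P = 0.1094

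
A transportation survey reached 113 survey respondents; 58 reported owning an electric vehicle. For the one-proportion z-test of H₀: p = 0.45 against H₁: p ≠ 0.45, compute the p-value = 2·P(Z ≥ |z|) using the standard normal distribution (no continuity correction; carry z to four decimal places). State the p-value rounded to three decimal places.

p-value = 0.176

Sample proportion p̂ = 58/113 = 0.51327.
Under H₀, SE = √(p₀(1−p₀)/n) = √(0.45·0.55/113) = √0.002190265 = 0.046800.
Test statistic (full precision, shown to 4 dp): z = (58/113 − 0.45)/SE₀ ≈ 1.3520.
p-value = 2·P(Z ≥ |z|) with z = 1.3520 → 0.176.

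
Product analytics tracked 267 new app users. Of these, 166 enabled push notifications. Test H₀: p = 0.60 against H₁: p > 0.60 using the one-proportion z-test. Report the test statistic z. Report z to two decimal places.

The sample proportion is 166/267 = 0.62172.
SE₀ = √(0.60·0.40/267) = 0.029981.
z = (p̂ − p₀)/SE = (0.62172 − 0.60)/0.029981 = 0.72.

z = 0.72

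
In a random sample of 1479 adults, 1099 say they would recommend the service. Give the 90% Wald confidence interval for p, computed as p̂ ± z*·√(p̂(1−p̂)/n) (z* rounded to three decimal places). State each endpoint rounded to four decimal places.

Sample proportion p̂ = 1099/1479 = 0.74307.
Standard error of p̂: √(0.190917/1479) = √0.000129085 = 0.011362.
The 90% critical value is z* = 1.645.
Margin = 1.645·0.011362 = 0.01869.
CI: 0.74307 ± 0.01869 = (0.7244, 0.7618).

(0.7244, 0.7618)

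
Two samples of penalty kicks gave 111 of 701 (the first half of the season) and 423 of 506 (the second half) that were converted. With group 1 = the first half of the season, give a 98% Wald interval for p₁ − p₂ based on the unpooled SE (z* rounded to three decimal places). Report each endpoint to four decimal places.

p̂₁ = 111/701 = 0.15835, p̂₂ = 423/506 = 0.83597; p̂₁ − p̂₂ = -0.67762.
Unpooled SE = √(p̂₁(1−p̂₁)/n₁ + p̂₂(1−p̂₂)/n₂) = √(0.000190117 + 0.000270999) = 0.021474.
The 98% critical value is z* = 2.326. Margin of error = 0.04995.
CI: -0.67762 ± 0.04995 = (-0.7276, -0.6277).

(-0.7276, -0.6277)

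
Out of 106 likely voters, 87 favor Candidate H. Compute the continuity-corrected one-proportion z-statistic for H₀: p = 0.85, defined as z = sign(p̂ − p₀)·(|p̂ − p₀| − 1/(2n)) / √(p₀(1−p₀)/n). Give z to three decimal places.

z = -0.707

With x = 87 successes in n = 106, p̂ = 0.82075. p̂ − p₀ = -0.029245.
Continuity correction 1/(2n) = 1/212 = 0.004717.
Corrected numerator: |-0.029245| − 0.004717 = 0.024528.
SE₀ = √(0.85·0.15/106) = 0.034682.
z = −0.024528/0.034682 = -0.707.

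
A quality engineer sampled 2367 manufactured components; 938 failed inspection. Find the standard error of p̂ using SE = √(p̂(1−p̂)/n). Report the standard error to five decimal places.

With x = 938 successes in n = 2367, p̂ = 0.39628.
p̂(1−p̂) = 0.239242.
SE = √(0.239242/2367) = √0.000101074 = 0.01005.

SE = 0.01005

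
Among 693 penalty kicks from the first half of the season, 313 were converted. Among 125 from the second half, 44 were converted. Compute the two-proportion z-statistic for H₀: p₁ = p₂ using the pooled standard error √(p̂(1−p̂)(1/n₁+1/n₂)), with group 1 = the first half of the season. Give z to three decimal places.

p̂₁ = 313/693 = 0.45166, p̂₂ = 44/125 = 0.35200.
Pooling: p̂ = 357/818 = 0.43643.
SE = √[p̂(1−p̂)(1/n₁+1/n₂)] = √[0.43643·0.56357·(1/693+1/125)] ≈ 0.048193.
z = 0.09966/0.048193 = 2.068.

z = 2.068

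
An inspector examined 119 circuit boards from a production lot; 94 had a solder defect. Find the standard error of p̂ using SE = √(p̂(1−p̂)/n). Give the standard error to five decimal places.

The sample proportion is 94/119 = 0.78992.
p̂(1−p̂) = 0.78992·0.21008 = 0.165946.
SE = √(0.165946/119) = 0.03734.

SE = 0.03734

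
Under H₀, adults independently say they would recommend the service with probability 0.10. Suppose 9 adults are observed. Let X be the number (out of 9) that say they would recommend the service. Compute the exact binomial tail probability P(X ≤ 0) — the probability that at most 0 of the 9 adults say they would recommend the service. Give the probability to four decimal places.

X is binomial with n = 9 and p = 0.10.
P(X ≤ 0) = C(9,0)·0.10^0·0.90^9.
= 0.387420 = 0.3874.

P = 0.3874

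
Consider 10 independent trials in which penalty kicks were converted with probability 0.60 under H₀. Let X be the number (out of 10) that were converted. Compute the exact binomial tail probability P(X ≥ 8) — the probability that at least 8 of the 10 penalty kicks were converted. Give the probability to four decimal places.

P = 0.1673

X ~ Binomial(n=10, p=0.60).
P(X ≥ 8) = C(10,8)·0.60^8·0.40^2 + C(10,9)·0.60^9·0.40^1 + C(10,10)·0.60^10·0.40^0.
= 0.120932 + 0.040311 + 0.006047 = 0.1673.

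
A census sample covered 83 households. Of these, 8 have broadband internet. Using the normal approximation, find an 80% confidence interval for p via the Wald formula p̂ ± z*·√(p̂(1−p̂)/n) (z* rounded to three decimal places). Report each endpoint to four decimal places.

(0.0549, 0.1379)

p̂ = 8/83 = 0.09639.
Standard error of p̂: √(0.087095/83) = √0.001049342 = 0.032394.
For 80% confidence, z* = 1.282.
Margin = 1.282·0.032394 = 0.04153.
So the interval runs from 0.0549 to 0.1379.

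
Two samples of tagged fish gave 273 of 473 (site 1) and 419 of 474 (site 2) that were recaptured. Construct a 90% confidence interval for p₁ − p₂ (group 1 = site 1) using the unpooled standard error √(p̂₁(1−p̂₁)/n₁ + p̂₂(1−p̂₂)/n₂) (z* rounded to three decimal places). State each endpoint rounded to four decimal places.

p̂₁ = 273/473 = 0.57717, p̂₂ = 419/474 = 0.88397; p̂₁ − p̂₂ = -0.30680.
SE = √(0.000515952 + 0.000216392) = √0.000732344 = 0.027062.
z* = 1.645 at the 90% level. Margin = 1.645·0.027062 = 0.04452.
CI: -0.30680 ± 0.04452 = (-0.3513, -0.2623).

(-0.3513, -0.2623)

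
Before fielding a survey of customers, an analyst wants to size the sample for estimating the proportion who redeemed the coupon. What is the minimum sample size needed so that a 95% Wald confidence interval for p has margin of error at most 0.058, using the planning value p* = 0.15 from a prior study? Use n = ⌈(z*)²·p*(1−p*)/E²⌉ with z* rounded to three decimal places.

n = 146

For 95% confidence, z* = 1.960.
p*(1−p*) = 0.1275.
Required n before rounding: 3.841600 × 0.1275 / 0.058² = 145.602.
Rounding up, n = 146.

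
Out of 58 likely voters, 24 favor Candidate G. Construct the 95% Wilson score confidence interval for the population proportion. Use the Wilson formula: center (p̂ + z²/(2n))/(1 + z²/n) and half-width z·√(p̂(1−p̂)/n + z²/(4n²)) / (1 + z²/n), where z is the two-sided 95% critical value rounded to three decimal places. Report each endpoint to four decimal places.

p̂ = 24/58 = 0.41379; z = 1.960, so z² = 3.841600.
1 + z²/n = 1.066234.
Adjusted center: (0.41379 + z²/(2n))/1.066234 = 0.41915.
Radicand: p̂(1−p̂)/n + z²/(4n²) = 0.004182213 + 0.000285493 = 0.004467706.
Half-width = z·√(radicand)/denom = 1.960·0.066841/1.066234 = 0.12287.
CI: 0.41915 ± 0.12287 = (0.2963, 0.5420).

(0.2963, 0.5420)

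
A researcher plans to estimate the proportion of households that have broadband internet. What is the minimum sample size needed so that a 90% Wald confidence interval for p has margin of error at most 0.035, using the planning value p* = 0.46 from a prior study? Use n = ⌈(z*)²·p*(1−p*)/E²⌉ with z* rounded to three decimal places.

n = 549

z* = 1.645 at the 90% level.
p*(1−p*) = 0.46·0.54 = 0.2484.
Required n before rounding: 2.706025 × 0.2484 / 0.035² = 548.716.
⌈548.716⌉ = 549.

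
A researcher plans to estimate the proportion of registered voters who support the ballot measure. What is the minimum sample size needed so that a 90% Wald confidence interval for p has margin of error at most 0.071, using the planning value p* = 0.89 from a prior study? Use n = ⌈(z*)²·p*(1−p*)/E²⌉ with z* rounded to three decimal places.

The 90% critical value is z* = 1.645.
p*(1−p*) = 0.0979.
Required n before rounding: 2.706025 × 0.0979 / 0.071² = 52.553.
Rounding up, n = 53.

n = 53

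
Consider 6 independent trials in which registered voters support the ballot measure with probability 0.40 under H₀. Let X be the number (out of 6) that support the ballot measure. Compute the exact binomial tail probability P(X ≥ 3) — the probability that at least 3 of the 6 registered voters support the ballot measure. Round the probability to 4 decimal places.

X is binomial with n = 6 and p = 0.40.
P(X ≥ 3) = C(6,3)·0.40^3·0.60^3 + C(6,4)·0.40^4·0.60^2 + C(6,5)·0.40^5·0.60^1 + C(6,6)·0.40^6·0.60^0.
= 0.276480 + 0.138240 + 0.036864 + 0.004096 = 0.4557.

P = 0.4557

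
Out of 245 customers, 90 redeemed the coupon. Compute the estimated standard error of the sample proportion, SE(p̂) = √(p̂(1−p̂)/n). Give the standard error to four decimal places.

SE = 0.0308

With x = 90 successes in n = 245, p̂ = 0.36735.
p̂(1−p̂) = 0.232404.
SE = √(0.232404/245) = √0.000948588 = 0.0308.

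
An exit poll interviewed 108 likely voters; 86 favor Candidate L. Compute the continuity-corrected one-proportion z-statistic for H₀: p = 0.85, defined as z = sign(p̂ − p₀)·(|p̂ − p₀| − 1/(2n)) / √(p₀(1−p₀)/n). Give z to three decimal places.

Sample proportion p̂ = 86/108 = 0.79630. p̂ − p₀ = -0.053704.
Continuity correction 1/(2n) = 1/216 = 0.004630.
Corrected numerator: |-0.053704| − 0.004630 = 0.049074.
Null standard error: √(0.85·0.15/108) = √0.001180556 = 0.034359.
z = (−)0.049074/0.034359 = -1.428.

z = -1.428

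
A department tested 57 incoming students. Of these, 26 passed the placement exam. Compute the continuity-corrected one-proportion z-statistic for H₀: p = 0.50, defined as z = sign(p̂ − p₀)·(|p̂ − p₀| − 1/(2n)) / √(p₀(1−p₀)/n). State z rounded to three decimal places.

Sample proportion p̂ = 26/57 = 0.45614. p̂ − p₀ = -0.043860.
Continuity correction 1/(2n) = 1/114 = 0.008772.
Corrected numerator: |-0.043860| − 0.008772 = 0.035088.
Null standard error: √(0.50·0.50/57) = √0.004385965 = 0.066227.
z = (−)0.035088/0.066227 = -0.530.

z = -0.530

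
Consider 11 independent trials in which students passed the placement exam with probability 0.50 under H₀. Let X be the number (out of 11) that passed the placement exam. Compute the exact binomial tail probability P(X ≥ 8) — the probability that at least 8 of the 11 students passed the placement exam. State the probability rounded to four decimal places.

P = 0.1133

X ~ Binomial(n=11, p=0.50).
P(X ≥ 8) = C(11,8)·0.50^8·0.50^3 + C(11,9)·0.50^9·0.50^2 + C(11,10)·0.50^10·0.50^1 + C(11,11)·0.50^11·0.50^0.
= 0.080566 + 0.026855 + 0.005371 + 0.000488 = 0.1133.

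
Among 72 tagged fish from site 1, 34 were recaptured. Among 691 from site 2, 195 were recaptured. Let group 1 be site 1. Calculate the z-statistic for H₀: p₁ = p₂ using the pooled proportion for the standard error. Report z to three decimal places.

p̂₁ = 34/72 = 0.47222, p̂₂ = 195/691 = 0.28220.
Pooling: p̂ = 229/763 = 0.30013.
SE = √[p̂(1−p̂)(1/n₁+1/n₂)] = √[0.30013·0.69987·(1/72+1/691)] ≈ 0.056757.
z = 0.19002/0.056757 = 3.348.

z = 3.348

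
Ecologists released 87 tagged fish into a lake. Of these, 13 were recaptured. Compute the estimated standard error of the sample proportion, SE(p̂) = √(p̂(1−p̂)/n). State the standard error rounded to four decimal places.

SE = 0.0382

Sample proportion p̂ = 13/87 = 0.14943.
p̂(1−p̂) = 0.14943·0.85057 = 0.127101.
SE = √(0.127101/87) = 0.0382.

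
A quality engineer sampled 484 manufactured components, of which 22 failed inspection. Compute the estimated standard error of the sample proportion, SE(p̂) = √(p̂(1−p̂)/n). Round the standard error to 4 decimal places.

SE = 0.0095

The sample proportion is 22/484 = 0.04545.
p̂(1−p̂) = 0.043384.
Dividing by n and taking the root: √0.000089636 = 0.0095.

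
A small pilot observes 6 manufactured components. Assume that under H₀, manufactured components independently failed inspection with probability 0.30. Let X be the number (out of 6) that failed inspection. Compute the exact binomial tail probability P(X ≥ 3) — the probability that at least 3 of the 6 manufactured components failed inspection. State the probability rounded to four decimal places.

P = 0.2557

X ~ Binomial(n=6, p=0.30).
P(X ≥ 3) = C(6,3)·0.30^3·0.70^3 + C(6,4)·0.30^4·0.70^2 + C(6,5)·0.30^5·0.70^1 + C(6,6)·0.30^6·0.70^0.
= 0.185220 + 0.059535 + 0.010206 + 0.000729 = 0.2557.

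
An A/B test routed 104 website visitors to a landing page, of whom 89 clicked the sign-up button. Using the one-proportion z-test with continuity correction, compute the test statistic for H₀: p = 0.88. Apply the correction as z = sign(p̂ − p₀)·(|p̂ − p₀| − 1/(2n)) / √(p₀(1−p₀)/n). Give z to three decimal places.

Sample proportion p̂ = 89/104 = 0.85577. p̂ − p₀ = -0.024231.
1/(2n) = 0.004808.
Corrected numerator: |-0.024231| − 0.004808 = 0.019423.
Under H₀, SE = √(p₀(1−p₀)/n) = √(0.88·0.12/104) = √0.001015385 = 0.031865.
z = −0.019423/0.031865 = -0.610.

z = -0.610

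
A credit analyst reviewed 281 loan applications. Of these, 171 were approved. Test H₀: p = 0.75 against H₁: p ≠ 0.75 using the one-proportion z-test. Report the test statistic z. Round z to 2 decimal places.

z = -5.48

With x = 171 successes in n = 281, p̂ = 0.60854.
SE₀ = √(0.75·0.25/281) = 0.025831.
Test statistic: z = -0.14146/0.025831 = -5.48.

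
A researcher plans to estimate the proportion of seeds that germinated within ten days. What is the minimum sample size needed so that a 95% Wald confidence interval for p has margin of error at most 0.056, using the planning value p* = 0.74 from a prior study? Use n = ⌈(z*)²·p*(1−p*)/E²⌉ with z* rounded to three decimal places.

n = 236

For 95% confidence, z* = 1.960.
p*(1−p*) = 0.74·0.26 = 0.1924.
(z*)²·p*(1−p*)/E² = 3.841600·0.1924/0.003136 = 235.690.
Rounding up, n = 236.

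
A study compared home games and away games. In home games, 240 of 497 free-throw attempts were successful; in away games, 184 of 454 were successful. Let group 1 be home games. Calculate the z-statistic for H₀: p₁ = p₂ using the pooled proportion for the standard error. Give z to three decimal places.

z = 2.405

p̂₁ = 240/497 = 0.48290, p̂₂ = 184/454 = 0.40529.
Pooling: p̂ = 424/951 = 0.44585.
Pooled SE = √[0.2470674·0.00421472] ≈ 0.032269.
z = 0.07761/0.032269 = 2.405.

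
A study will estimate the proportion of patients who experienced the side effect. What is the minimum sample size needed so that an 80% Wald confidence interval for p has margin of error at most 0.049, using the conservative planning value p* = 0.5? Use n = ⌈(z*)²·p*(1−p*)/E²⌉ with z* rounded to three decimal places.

n = 172

z* = 1.282 at the 80% level.
p*(1−p*) = 0.50·0.50 = 0.2500.
Required n before rounding: 1.643524 × 0.2500 / 0.049² = 171.129.
Rounding up, n = 172.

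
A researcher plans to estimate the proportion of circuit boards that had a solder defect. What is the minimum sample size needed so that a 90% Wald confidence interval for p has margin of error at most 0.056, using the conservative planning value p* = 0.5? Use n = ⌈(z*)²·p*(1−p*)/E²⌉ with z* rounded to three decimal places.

The 90% critical value is z* = 1.645.
p*(1−p*) = 0.2500.
(z*)²·p*(1−p*)/E² = 2.706025·0.2500/0.003136 = 215.723.
⌈215.723⌉ = 216.

n = 216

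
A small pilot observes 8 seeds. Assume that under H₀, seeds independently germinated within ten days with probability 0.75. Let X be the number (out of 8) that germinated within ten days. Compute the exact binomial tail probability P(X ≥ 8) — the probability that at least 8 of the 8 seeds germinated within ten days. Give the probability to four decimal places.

X ~ Binomial(n=8, p=0.75).
P(X ≥ 8) = C(8,8)·0.75^8·0.25^0.
= 0.100113 = 0.1001.

P = 0.1001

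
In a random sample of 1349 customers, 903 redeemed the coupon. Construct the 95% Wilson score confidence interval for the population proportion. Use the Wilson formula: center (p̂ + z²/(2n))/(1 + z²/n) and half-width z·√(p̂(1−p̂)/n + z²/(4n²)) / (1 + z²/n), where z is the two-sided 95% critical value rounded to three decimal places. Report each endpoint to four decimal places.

Here p̂ = 903/1349 = 0.66938 and z = 1.960 (z² = 3.841600).
1 + z²/n = 1.002848.
Center = (0.66938 + 0.001424)/1.002848 = 0.66890.
Radicand: p̂(1−p̂)/n + z²/(4n²) = 0.000164054 + 0.000000528 = 0.000164582.
Half-width = z·√(radicand)/denom = 1.960·0.012829/1.002848 = 0.02507.
CI: 0.66890 ± 0.02507 = (0.6438, 0.6940).

(0.6438, 0.6940)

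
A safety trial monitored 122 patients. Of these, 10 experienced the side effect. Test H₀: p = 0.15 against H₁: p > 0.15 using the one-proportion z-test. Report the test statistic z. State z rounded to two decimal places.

z = -2.10

With x = 10 successes in n = 122, p̂ = 0.08197.
Under H₀, SE = √(p₀(1−p₀)/n) = √(0.15·0.85/122) = √0.001045082 = 0.032328.
z = (p̂ − p₀)/SE = (0.08197 − 0.15)/0.032328 = -2.10.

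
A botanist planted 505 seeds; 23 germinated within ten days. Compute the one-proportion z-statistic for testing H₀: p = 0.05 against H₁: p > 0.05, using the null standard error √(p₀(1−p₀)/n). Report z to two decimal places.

z = -0.46

The sample proportion is 23/505 = 0.04554.
Under H₀, SE = √(p₀(1−p₀)/n) = √(0.05·0.95/505) = √0.000094059 = 0.009698.
z = (p̂ − p₀)/SE = (0.04554 − 0.05)/0.009698 = -0.46.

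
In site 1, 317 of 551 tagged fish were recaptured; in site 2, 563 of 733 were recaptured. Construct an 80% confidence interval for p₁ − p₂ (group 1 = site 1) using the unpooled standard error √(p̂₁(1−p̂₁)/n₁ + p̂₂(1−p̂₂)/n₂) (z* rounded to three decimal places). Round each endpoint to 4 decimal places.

p̂₁ = 317/551 = 0.57532, p̂₂ = 563/733 = 0.76808; p̂₁ − p̂₂ = -0.19276.
SE = √(0.000443425 + 0.000243022) = √0.000686447 = 0.026200.
For 80% confidence, z* = 1.282. Margin of error = 0.03359.
CI: -0.19276 ± 0.03359 = (-0.2263, -0.1592).

(-0.2263, -0.1592)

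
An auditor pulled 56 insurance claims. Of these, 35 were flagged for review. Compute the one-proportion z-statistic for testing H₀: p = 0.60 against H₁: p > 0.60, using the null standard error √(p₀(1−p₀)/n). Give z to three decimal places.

With x = 35 successes in n = 56, p̂ = 0.62500.
Under H₀, SE = √(p₀(1−p₀)/n) = √(0.60·0.40/56) = √0.004285714 = 0.065465.
z = (p̂ − p₀)/SE = (0.62500 − 0.60)/0.065465 = 0.382.

z = 0.382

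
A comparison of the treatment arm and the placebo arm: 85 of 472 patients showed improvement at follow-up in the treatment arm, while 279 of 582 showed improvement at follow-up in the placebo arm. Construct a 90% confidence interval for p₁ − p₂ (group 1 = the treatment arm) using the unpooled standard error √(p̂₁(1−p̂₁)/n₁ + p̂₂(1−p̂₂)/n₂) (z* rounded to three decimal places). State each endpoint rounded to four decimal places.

(-0.3441, -0.2545)

p̂₁ = 85/472 = 0.18008, p̂₂ = 279/582 = 0.47938; p̂₁ − p̂₂ = -0.29930.
SE = √(0.000312827 + 0.000428823) = √0.000741650 = 0.027233.
For 90% confidence, z* = 1.645. Margin of error = 0.04480.
CI: -0.29930 ± 0.04480 = (-0.3441, -0.2545).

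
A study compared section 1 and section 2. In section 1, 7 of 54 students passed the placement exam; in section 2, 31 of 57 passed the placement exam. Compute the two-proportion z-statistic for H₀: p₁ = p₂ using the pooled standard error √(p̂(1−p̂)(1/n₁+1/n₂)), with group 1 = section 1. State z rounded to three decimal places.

p̂₁ = 7/54 = 0.12963, p̂₂ = 31/57 = 0.54386.
Pooling: p̂ = 38/111 = 0.34234.
Pooled SE = √[0.2251441·0.03606238] ≈ 0.090107.
z = -0.41423/0.090107 = -4.597.

z = -4.597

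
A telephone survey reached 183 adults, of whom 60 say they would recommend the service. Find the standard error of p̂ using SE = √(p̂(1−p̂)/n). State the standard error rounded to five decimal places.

With x = 60 successes in n = 183, p̂ = 0.32787.
p̂(1−p̂) = 0.220371.
Dividing by n and taking the root: √0.001204213 = 0.03470.

SE = 0.03470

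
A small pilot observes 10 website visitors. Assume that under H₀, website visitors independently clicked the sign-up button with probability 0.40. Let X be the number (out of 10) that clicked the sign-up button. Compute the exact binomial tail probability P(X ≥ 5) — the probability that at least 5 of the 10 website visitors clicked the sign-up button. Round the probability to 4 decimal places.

X is binomial with n = 10 and p = 0.40.
P(X ≥ 5) = Σ_{j=5}^{10} C(10,j)·0.40^j·0.60^{10−j}.
= 0.200658 + 0.111477 + 0.042467 + 0.010617 + 0.001573 + 0.000105 = 0.3669.

P = 0.3669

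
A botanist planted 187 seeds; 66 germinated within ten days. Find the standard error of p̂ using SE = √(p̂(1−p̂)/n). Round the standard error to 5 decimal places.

The sample proportion is 66/187 = 0.35294.
p̂(1−p̂) = 0.228373.
SE = √(0.228373/187) = 0.03495.

SE = 0.03495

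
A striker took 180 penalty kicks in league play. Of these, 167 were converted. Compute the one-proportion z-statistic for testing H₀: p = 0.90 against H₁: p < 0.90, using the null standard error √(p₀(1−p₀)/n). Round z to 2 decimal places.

z = 1.24

p̂ = 167/180 = 0.92778.
SE₀ = √(0.90·0.10/180) = 0.022361.
Test statistic: z = 0.02778/0.022361 = 1.24.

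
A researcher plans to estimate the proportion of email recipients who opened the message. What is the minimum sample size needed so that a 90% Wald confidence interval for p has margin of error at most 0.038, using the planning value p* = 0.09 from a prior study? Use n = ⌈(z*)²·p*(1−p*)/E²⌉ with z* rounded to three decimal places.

For 90% confidence, z* = 1.645.
p*(1−p*) = 0.0819.
Required n before rounding: 2.706025 × 0.0819 / 0.038² = 153.479.
⌈153.479⌉ = 154.

n = 154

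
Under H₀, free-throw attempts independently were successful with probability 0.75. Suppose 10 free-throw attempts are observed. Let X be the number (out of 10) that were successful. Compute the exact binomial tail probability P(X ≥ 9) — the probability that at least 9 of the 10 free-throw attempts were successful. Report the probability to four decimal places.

P = 0.2440

X is binomial with n = 10 and p = 0.75.
P(X ≥ 9) = C(10,9)·0.75^9·0.25^1 + C(10,10)·0.75^10·0.25^0.
= 0.187712 + 0.056314 = 0.2440.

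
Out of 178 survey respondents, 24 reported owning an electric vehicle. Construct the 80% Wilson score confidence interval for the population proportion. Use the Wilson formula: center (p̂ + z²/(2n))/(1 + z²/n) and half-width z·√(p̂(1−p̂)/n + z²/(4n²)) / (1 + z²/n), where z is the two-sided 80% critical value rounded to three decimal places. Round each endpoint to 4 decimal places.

Here p̂ = 24/178 = 0.13483 and z = 1.282 (z² = 1.643524).
Denominator 1 + z²/n = 1 + 1.643524/178 = 1.009233.
Adjusted center: (0.13483 + z²/(2n))/1.009233 = 0.13817.
Radicand: p̂(1−p̂)/n + z²/(4n²) = 0.000655348 + 0.000012968 = 0.000668316.
Half-width = z·√(radicand)/denom = 1.282·0.025852/1.009233 = 0.03284.
CI: 0.13817 ± 0.03284 = (0.1053, 0.1710).

(0.1053, 0.1710)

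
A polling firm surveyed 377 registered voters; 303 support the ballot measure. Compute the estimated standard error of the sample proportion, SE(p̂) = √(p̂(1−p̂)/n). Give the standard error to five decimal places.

SE = 0.02046

Sample proportion p̂ = 303/377 = 0.80371.
p̂(1−p̂) = 0.80371·0.19629 = 0.157760.
Dividing by n and taking the root: √0.000418462 = 0.02046.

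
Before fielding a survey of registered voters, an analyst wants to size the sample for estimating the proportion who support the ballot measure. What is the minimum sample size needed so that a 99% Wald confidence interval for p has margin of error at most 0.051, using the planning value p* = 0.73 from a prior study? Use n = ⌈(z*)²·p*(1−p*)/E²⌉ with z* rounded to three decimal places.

For 99% confidence, z* = 2.576.
p*(1−p*) = 0.1971.
Required n before rounding: 6.635776 × 0.1971 / 0.051² = 502.849.
Rounding up, n = 503.

n = 503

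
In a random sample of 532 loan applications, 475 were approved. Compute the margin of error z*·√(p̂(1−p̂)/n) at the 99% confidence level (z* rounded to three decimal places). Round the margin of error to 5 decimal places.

ME = 0.03454

With x = 475 successes in n = 532, p̂ = 0.89286.
SE = √(p̂(1−p̂)/n) = √(0.095663/532) = 0.013410.
z* = 2.576 at the 99% level.
Margin of error = z*·SE = 2.576 × 0.013410 = 0.03454.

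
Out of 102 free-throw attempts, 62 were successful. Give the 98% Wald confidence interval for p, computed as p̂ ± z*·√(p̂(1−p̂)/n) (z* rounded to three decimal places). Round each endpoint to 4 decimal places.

The sample proportion is 62/102 = 0.60784.
Standard error of p̂: √(0.238370/102) = √0.002336959 = 0.048342.
For 98% confidence, z* = 2.326.
Margin of error: 2.326 × 0.048342 = 0.11244.
Interval: 0.60784 ± 0.11244 → (0.4954, 0.7203).

(0.4954, 0.7203)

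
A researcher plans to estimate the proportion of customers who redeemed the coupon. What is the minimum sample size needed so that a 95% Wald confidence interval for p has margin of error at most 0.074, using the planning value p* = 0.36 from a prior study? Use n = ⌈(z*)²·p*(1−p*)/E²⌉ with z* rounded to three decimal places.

The 95% critical value is z* = 1.960.
p*(1−p*) = 0.36·0.64 = 0.2304.
(z*)²·p*(1−p*)/E² = 3.841600·0.2304/0.005476 = 161.633.
⌈161.633⌉ = 162.

n = 162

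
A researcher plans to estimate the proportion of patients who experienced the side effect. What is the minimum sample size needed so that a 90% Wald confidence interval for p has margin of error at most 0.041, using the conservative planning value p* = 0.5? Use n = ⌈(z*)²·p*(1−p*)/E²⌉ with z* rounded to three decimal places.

For 90% confidence, z* = 1.645.
p*(1−p*) = 0.2500.
(z*)²·p*(1−p*)/E² = 2.706025·0.2500/0.001681 = 402.443.
⌈402.443⌉ = 403.

n = 403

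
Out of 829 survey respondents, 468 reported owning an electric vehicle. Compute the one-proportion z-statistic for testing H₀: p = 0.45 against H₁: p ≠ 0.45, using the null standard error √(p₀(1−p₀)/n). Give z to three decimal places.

With x = 468 successes in n = 829, p̂ = 0.56454.
Under H₀, SE = √(p₀(1−p₀)/n) = √(0.45·0.55/829) = √0.000298552 = 0.017279.
z = (0.56454 − 0.45)/0.017279 = 0.11454/0.017279 = 6.629.

z = 6.629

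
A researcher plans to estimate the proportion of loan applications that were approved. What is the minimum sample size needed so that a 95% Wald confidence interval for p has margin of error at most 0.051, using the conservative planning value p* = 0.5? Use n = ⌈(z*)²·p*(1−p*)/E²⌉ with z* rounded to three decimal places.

The 95% critical value is z* = 1.960.
p*(1−p*) = 0.2500.
(z*)²·p*(1−p*)/E² = 3.841600·0.2500/0.002601 = 369.243.
⌈369.243⌉ = 370.

n = 370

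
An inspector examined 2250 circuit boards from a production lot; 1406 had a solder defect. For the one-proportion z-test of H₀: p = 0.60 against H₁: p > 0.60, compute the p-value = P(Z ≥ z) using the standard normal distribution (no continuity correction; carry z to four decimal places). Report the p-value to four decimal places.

p-value = 0.0080

p̂ = 1406/2250 = 0.62489.
SE₀ = √(0.60·0.40/2250) = 0.010328.
Test statistic (full precision, shown to 4 dp): z = (1406/2250 − 0.60)/SE₀ ≈ 2.4099.
From the standard normal, P(Z ≥ z) = 0.0080.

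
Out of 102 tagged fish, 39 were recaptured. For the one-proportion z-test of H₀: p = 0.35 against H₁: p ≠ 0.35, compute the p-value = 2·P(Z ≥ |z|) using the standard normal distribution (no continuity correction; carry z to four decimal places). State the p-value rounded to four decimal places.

With x = 39 successes in n = 102, p̂ = 0.38235.
SE₀ = √(0.35·0.65/102) = 0.047227.
z = (p̂ − p₀)/SE = (39/102 − 0.35)/0.047227 ≈ 0.6851.
From the standard normal, 2·P(Z ≥ |z|) = 0.4933.

p-value = 0.4933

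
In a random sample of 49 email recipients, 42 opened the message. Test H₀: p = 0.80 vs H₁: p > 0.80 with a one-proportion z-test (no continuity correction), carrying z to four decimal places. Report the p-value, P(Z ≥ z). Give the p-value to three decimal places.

p-value = 0.159

Sample proportion p̂ = 42/49 = 0.85714.
Null standard error: √(0.80·0.20/49) = √0.003265306 = 0.057143.
z = (p̂ − p₀)/SE = (42/49 − 0.80)/0.057143 ≈ 1.0000.
p-value = P(Z ≥ z) with z = 1.0000 → 0.159.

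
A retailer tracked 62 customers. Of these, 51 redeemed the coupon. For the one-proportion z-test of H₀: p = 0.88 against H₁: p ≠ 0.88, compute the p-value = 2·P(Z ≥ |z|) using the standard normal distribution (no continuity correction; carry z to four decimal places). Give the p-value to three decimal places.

p-value = 0.164

p̂ = 51/62 = 0.82258.
Null standard error: √(0.88·0.12/62) = √0.001703226 = 0.041270.
Test statistic (full precision, shown to 4 dp): z = (51/62 − 0.88)/SE₀ ≈ -1.3913.
From the standard normal, 2·P(Z ≥ |z|) = 0.164.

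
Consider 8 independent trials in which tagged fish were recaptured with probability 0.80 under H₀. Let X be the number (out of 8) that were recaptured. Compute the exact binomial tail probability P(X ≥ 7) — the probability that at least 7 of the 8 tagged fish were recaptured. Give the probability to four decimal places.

X is binomial with n = 8 and p = 0.80.
P(X ≥ 7) = C(8,7)·0.80^7·0.20^1 + C(8,8)·0.80^8·0.20^0.
= 0.335544 + 0.167772 = 0.5033.

P = 0.5033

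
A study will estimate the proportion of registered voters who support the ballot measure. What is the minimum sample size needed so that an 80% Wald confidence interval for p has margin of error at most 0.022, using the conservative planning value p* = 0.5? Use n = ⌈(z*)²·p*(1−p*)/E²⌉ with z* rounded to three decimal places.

n = 849

The 80% critical value is z* = 1.282.
p*(1−p*) = 0.2500.
Required n before rounding: 1.643524 × 0.2500 / 0.022² = 848.928.
Rounding up, n = 849.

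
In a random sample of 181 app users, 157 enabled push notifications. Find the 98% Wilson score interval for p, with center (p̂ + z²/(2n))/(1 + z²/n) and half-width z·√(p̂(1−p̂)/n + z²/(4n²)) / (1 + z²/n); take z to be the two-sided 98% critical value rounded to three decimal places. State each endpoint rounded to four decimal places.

Here p̂ = 157/181 = 0.86740 and z = 2.326 (z² = 5.410276).
Denominator 1 + z²/n = 1 + 5.410276/181 = 1.029891.
Adjusted center: (0.86740 + z²/(2n))/1.029891 = 0.85674.
Radicand: p̂(1−p̂)/n + z²/(4n²) = 0.000635441 + 0.000041286 = 0.000676727.
Half-width = z·√(radicand)/denom = 2.326·0.026014/1.029891 = 0.05875.
So the interval runs from 0.7980 to 0.9155.

(0.7980, 0.9155)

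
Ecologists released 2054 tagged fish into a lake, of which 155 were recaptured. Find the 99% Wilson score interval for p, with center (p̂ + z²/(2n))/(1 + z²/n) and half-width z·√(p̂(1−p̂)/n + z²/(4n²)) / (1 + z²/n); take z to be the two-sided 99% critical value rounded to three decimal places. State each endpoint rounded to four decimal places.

p̂ = 155/2054 = 0.07546; z = 2.576, so z² = 6.635776.
Denominator 1 + z²/n = 1 + 6.635776/2054 = 1.003231.
Adjusted center: (0.07546 + z²/(2n))/1.003231 = 0.07683.
Radicand: p̂(1−p̂)/n + z²/(4n²) = 0.000033967 + 0.000000393 = 0.000034360.
Half-width = 2.576·√0.000034360/1.003231 = 0.01505.
So the interval runs from 0.0618 to 0.0919.

(0.0618, 0.0919)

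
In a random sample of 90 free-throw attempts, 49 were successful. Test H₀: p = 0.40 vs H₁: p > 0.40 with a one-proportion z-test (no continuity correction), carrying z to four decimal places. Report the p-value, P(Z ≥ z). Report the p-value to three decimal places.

p-value = 0.003

The sample proportion is 49/90 = 0.54444.
Under H₀, SE = √(p₀(1−p₀)/n) = √(0.40·0.60/90) = √0.002666667 = 0.051640.
z = (p̂ − p₀)/SE = (49/90 − 0.40)/0.051640 ≈ 2.7972.
p-value = P(Z ≥ z) with z = 2.7972 → 0.003.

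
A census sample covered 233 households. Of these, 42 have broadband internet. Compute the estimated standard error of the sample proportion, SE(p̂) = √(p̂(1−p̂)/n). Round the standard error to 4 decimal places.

SE = 0.0252

Sample proportion p̂ = 42/233 = 0.18026.
p̂(1−p̂) = 0.147766.
SE = √(0.147766/233) = 0.0252.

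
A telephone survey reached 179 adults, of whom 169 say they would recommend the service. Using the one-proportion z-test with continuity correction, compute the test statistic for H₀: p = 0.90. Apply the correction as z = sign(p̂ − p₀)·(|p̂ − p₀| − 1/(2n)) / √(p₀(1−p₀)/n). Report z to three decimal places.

With x = 169 successes in n = 179, p̂ = 0.94413. p̂ − p₀ = 0.044134.
Continuity correction 1/(2n) = 1/358 = 0.002793.
Corrected numerator: |0.044134| − 0.002793 = 0.041341.
Under H₀, SE = √(p₀(1−p₀)/n) = √(0.90·0.10/179) = √0.000502793 = 0.022423.
z = +0.041341/0.022423 = 1.844.

z = 1.844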